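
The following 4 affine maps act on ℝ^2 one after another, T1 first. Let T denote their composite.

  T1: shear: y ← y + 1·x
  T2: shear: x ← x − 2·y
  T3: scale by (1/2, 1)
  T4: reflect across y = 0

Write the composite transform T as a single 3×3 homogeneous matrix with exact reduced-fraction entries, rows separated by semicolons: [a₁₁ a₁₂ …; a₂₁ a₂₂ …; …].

T1 = [1 0 0; 1 1 0; 0 0 1]
T2·T1 = [-1 -2 0; 1 1 0; 0 0 1]
T3·…·T1 = [-1/2 -1 0; 1 1 0; 0 0 1]
T4·…·T1 = [-1/2 -1 0; -1 -1 0; 0 0 1]

T = [-1/2 -1 0; -1 -1 0; 0 0 1]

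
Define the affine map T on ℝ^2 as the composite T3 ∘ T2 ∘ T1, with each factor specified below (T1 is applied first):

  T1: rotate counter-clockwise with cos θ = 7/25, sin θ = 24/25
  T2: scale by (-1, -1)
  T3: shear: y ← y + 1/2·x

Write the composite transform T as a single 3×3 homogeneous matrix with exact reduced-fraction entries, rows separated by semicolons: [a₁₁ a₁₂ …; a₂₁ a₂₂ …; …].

T1 = [7/25 -24/25 0; 24/25 7/25 0; 0 0 1]
T2·T1 = [-7/25 24/25 0; -24/25 -7/25 0; 0 0 1]
T3·…·T1 = [-7/25 24/25 0; -11/10 1/5 0; 0 0 1]

T = [-7/25 24/25 0; -11/10 1/5 0; 0 0 1]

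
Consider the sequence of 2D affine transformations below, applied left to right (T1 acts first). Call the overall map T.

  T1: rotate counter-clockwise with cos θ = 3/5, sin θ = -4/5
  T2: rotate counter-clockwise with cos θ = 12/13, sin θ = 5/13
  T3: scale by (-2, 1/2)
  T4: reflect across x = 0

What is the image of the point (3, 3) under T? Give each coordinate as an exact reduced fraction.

T1 rotate counter-clockwise with cos θ = 3/5, sin θ = -4/5: (3, 3) → (21/5, -3/5)
T2 rotate counter-clockwise with cos θ = 12/13, sin θ = 5/13: (21/5, -3/5) → (267/65, 69/65)
T3 scale by (-2, 1/2): (267/65, 69/65) → (-534/65, 69/130)
T4 reflect across x = 0: (-534/65, 69/130) → (534/65, 69/130)

T(p) = (534/65, 69/130)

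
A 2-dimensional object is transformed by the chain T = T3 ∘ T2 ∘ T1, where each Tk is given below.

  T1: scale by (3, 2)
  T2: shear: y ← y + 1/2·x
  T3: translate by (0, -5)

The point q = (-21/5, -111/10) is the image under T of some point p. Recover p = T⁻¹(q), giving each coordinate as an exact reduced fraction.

p = (-7/5, -2)

T1 = [3 0 0; 0 2 0; 0 0 1]
T2·T1 = [3 0 0; 3/2 2 0; 0 0 1]
T3·…·T1 = [3 0 0; 3/2 2 -5; 0 0 1]
det M = 6; M⁻¹ = [1/3 0 0; -1/4 1/2 5/2; 0 0 1]
M⁻¹ · (-21/5, -111/10)ᵀ = (-7/5, -2)ᵀ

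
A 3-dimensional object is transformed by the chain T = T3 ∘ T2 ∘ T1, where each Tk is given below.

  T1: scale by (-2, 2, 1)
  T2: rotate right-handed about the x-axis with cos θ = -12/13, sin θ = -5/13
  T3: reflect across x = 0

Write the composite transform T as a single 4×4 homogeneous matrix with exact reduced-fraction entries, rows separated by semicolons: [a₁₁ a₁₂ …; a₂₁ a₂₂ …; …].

T1 = [-2 0 0 0; 0 2 0 0; 0 0 1 0; 0 0 0 1]
T2·T1 = [-2 0 0 0; 0 -24/13 5/13 0; 0 -10/13 -12/13 0; 0 0 0 1]
T3·…·T1 = [2 0 0 0; 0 -24/13 5/13 0; 0 -10/13 -12/13 0; 0 0 0 1]

T = [2 0 0 0; 0 -24/13 5/13 0; 0 -10/13 -12/13 0; 0 0 0 1]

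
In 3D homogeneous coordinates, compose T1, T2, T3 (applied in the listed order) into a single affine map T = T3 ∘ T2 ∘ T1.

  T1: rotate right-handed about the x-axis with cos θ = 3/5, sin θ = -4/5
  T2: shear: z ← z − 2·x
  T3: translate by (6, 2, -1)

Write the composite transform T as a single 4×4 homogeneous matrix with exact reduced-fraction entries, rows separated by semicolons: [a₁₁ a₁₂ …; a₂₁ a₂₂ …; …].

T1 = [1 0 0 0; 0 3/5 4/5 0; 0 -4/5 3/5 0; 0 0 0 1]
T2·T1 = [1 0 0 0; 0 3/5 4/5 0; -2 -4/5 3/5 0; 0 0 0 1]
T3·…·T1 = [1 0 0 6; 0 3/5 4/5 2; -2 -4/5 3/5 -1; 0 0 0 1]

T = [1 0 0 6; 0 3/5 4/5 2; -2 -4/5 3/5 -1; 0 0 0 1]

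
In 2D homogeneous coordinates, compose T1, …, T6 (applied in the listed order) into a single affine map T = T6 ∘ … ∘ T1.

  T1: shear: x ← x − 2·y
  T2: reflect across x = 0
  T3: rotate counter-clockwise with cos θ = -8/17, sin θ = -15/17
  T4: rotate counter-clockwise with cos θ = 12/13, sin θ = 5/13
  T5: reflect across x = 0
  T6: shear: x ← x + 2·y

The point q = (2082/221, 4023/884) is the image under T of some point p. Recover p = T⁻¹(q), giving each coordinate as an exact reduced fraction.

T1 = [1 -2 0; 0 1 0; 0 0 1]
T2·T1 = [-1 2 0; 0 1 0; 0 0 1]
T3·…·T1 = [8/17 -1/17 0; 15/17 -38/17 0; 0 0 1]
T4·…·T1 = [21/221 178/221 0; 220/221 -461/221 0; 0 0 1]
T5·…·T1 = [-21/221 -178/221 0; 220/221 -461/221 0; 0 0 1]
T6·…·T1 = [419/221 -1100/221 0; 220/221 -461/221 0; 0 0 1]
det M = 1; M⁻¹ = [-461/221 1100/221 0; -220/221 419/221 0; 0 0 1]
M⁻¹ · (2082/221, 4023/884)ᵀ = (3, -3/4)ᵀ

p = (3, -3/4)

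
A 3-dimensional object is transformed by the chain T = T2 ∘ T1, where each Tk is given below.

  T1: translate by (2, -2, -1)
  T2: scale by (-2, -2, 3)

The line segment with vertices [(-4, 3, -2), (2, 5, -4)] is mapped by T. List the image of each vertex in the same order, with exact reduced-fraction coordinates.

T1 translate by (2, -2, -1): (-4, 3, -2) → (-2, 1, -3); (2, 5, -4) → (4, 3, -5)
T2 scale by (-2, -2, 3): (-2, 1, -3) → (4, -2, -9); (4, 3, -5) → (-8, -6, -15)

image vertices: (4, -2, -9), (-8, -6, -15)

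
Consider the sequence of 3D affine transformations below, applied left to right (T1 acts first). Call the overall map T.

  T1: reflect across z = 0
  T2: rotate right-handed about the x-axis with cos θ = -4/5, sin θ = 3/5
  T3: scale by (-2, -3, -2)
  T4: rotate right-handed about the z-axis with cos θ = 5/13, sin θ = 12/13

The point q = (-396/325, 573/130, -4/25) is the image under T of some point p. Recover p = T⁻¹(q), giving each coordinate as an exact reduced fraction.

T1 = [1 0 0 0; 0 1 0 0; 0 0 -1 0; 0 0 0 1]
T2·T1 = [1 0 0 0; 0 -4/5 3/5 0; 0 3/5 4/5 0; 0 0 0 1]
T3·…·T1 = [-2 0 0 0; 0 12/5 -9/5 0; 0 -6/5 -8/5 0; 0 0 0 1]
T4·…·T1 = [-10/13 -144/65 108/65 0; -24/13 12/13 -9/13 0; 0 -6/5 -8/5 0; 0 0 0 1]
det M = 12; M⁻¹ = [-5/26 -6/13 0 0; -16/65 4/39 -3/10 0; 12/65 -1/13 -2/5 0; 0 0 0 1]
M⁻¹ · (-396/325, 573/130, -4/25)ᵀ = (-9/5, 4/5, -1/2)ᵀ

p = (-9/5, 4/5, -1/2)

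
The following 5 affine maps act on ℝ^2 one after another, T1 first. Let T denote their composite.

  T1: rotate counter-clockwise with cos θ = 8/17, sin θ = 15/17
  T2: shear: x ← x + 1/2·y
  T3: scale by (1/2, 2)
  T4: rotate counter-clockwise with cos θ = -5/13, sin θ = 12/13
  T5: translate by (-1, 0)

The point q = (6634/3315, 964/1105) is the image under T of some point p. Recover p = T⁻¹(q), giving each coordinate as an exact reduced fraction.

T1 = [8/17 -15/17 0; 15/17 8/17 0; 0 0 1]
T2·T1 = [31/34 -11/17 0; 15/17 8/17 0; 0 0 1]
T3·…·T1 = [31/68 -11/34 0; 30/17 16/17 0; 0 0 1]
T4·…·T1 = [-1595/884 -329/442 0; -57/221 -146/221 0; 0 0 1]
T5·…·T1 = [-1595/884 -329/442 -1; -57/221 -146/221 0; 0 0 1]
det M = 1; M⁻¹ = [-146/221 329/442 -146/221; 57/221 -1595/884 57/221; 0 0 1]
M⁻¹ · (6634/3315, 964/1105)ᵀ = (-4/3, -4/5)ᵀ

p = (-4/3, -4/5)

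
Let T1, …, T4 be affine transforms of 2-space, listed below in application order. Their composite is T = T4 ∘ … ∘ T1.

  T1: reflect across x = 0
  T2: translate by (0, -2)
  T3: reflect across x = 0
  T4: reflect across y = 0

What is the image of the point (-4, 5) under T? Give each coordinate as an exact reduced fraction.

T1 reflect across x = 0: (-4, 5) → (4, 5)
T2 translate by (0, -2): (4, 5) → (4, 3)
T3 reflect across x = 0: (4, 3) → (-4, 3)
T4 reflect across y = 0: (-4, 3) → (-4, -3)

T(p) = (-4, -3)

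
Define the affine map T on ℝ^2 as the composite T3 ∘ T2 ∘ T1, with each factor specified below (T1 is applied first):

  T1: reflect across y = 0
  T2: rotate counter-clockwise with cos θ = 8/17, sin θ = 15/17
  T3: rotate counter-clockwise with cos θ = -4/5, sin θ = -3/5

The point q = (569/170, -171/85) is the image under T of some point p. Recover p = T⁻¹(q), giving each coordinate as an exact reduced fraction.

T1 = [1 0 0; 0 -1 0; 0 0 1]
T2·T1 = [8/17 15/17 0; 15/17 -8/17 0; 0 0 1]
T3·…·T1 = [13/85 -84/85 0; -84/85 -13/85 0; 0 0 1]
det M = -1; M⁻¹ = [13/85 -84/85 0; -84/85 -13/85 0; 0 0 1]
M⁻¹ · (569/170, -171/85)ᵀ = (5/2, -3)ᵀ

p = (5/2, -3)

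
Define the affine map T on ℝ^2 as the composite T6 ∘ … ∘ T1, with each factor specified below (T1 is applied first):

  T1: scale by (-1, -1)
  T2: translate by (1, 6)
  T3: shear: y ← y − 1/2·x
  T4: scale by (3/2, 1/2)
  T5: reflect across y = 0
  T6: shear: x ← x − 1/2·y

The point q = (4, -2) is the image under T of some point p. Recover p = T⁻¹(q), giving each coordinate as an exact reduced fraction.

T1 = [-1 0 0; 0 -1 0; 0 0 1]
T2·T1 = [-1 0 1; 0 -1 6; 0 0 1]
T3·…·T1 = [-1 0 1; 1/2 -1 11/2; 0 0 1]
T4·…·T1 = [-3/2 0 3/2; 1/4 -1/2 11/4; 0 0 1]
T5·…·T1 = [-3/2 0 3/2; -1/4 1/2 -11/4; 0 0 1]
T6·…·T1 = [-11/8 -1/4 23/8; -1/4 1/2 -11/4; 0 0 1]
det M = -3/4; M⁻¹ = [-2/3 -1/3 1; -1/3 11/6 6; 0 0 1]
M⁻¹ · (4, -2)ᵀ = (-1, 1)ᵀ

p = (-1, 1)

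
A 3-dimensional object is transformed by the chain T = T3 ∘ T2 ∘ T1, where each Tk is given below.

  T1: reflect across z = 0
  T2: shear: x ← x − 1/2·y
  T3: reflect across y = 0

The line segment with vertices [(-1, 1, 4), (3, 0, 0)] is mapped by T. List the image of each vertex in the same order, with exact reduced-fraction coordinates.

image vertices: (-3/2, -1, -4), (3, 0, 0)

T1 reflect across z = 0: (-1, 1, 4) → (-1, 1, -4); (3, 0, 0) → (3, 0, 0)
T2 shear: x ← x − 1/2·y: (-1, 1, -4) → (-3/2, 1, -4); (3, 0, 0) → (3, 0, 0)
T3 reflect across y = 0: (-3/2, 1, -4) → (-3/2, -1, -4); (3, 0, 0) → (3, 0, 0)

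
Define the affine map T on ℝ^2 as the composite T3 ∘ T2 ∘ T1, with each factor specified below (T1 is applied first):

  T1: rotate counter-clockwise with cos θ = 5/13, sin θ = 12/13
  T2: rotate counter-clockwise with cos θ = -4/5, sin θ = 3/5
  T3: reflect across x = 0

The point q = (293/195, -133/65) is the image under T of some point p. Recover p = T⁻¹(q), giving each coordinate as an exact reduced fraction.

p = (7/3, 1)

T1 = [5/13 -12/13 0; 12/13 5/13 0; 0 0 1]
T2·T1 = [-56/65 33/65 0; -33/65 -56/65 0; 0 0 1]
T3·…·T1 = [56/65 -33/65 0; -33/65 -56/65 0; 0 0 1]
det M = -1; M⁻¹ = [56/65 -33/65 0; -33/65 -56/65 0; 0 0 1]
M⁻¹ · (293/195, -133/65)ᵀ = (7/3, 1)ᵀ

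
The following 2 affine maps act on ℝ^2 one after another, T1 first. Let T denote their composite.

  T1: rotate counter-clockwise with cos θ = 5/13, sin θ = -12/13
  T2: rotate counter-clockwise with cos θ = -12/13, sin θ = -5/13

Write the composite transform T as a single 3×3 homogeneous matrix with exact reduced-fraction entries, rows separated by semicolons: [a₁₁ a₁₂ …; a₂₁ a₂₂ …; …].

T1 = [5/13 12/13 0; -12/13 5/13 0; 0 0 1]
T2·T1 = [-120/169 -119/169 0; 119/169 -120/169 0; 0 0 1]

T = [-120/169 -119/169 0; 119/169 -120/169 0; 0 0 1]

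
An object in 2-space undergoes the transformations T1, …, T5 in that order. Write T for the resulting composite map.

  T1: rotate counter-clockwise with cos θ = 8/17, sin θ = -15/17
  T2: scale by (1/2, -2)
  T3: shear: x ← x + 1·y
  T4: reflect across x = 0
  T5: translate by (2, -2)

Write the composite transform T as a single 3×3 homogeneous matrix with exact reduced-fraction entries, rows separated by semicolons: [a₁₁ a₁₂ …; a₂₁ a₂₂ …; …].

T = [-2 1/2 2; 30/17 -16/17 -2; 0 0 1]

T1 = [8/17 15/17 0; -15/17 8/17 0; 0 0 1]
T2·T1 = [4/17 15/34 0; 30/17 -16/17 0; 0 0 1]
T3·…·T1 = [2 -1/2 0; 30/17 -16/17 0; 0 0 1]
T4·…·T1 = [-2 1/2 0; 30/17 -16/17 0; 0 0 1]
T5·…·T1 = [-2 1/2 2; 30/17 -16/17 -2; 0 0 1]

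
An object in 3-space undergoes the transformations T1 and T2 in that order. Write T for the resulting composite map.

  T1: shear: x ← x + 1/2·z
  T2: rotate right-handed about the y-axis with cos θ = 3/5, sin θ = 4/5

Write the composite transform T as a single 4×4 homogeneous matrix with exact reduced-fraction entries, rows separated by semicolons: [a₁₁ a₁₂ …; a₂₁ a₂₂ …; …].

T = [3/5 0 11/10 0; 0 1 0 0; -4/5 0 1/5 0; 0 0 0 1]

T1 = [1 0 1/2 0; 0 1 0 0; 0 0 1 0; 0 0 0 1]
T2·T1 = [3/5 0 11/10 0; 0 1 0 0; -4/5 0 1/5 0; 0 0 0 1]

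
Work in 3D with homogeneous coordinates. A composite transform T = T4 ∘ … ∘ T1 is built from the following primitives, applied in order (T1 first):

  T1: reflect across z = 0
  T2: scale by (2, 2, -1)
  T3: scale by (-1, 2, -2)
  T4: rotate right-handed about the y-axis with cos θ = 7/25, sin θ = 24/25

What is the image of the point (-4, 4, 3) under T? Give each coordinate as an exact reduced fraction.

T1 reflect across z = 0: (-4, 4, 3) → (-4, 4, -3)
T2 scale by (2, 2, -1): (-4, 4, -3) → (-8, 8, 3)
T3 scale by (-1, 2, -2): (-8, 8, 3) → (8, 16, -6)
T4 rotate right-handed about the y-axis with cos θ = 7/25, sin θ = 24/25: (8, 16, -6) → (-88/25, 16, -234/25)

T(p) = (-88/25, 16, -234/25)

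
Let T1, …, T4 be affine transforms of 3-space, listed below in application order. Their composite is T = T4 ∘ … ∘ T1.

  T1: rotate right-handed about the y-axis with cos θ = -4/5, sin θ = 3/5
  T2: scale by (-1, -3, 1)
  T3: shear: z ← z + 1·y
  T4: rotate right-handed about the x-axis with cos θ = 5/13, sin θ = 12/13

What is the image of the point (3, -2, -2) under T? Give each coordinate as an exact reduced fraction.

T(p) = (18/5, -198/65, 101/13)

T1 rotate right-handed about the y-axis with cos θ = -4/5, sin θ = 3/5: (3, -2, -2) → (-18/5, -2, -1/5)
T2 scale by (-1, -3, 1): (-18/5, -2, -1/5) → (18/5, 6, -1/5)
T3 shear: z ← z + 1·y: (18/5, 6, -1/5) → (18/5, 6, 29/5)
T4 rotate right-handed about the x-axis with cos θ = 5/13, sin θ = 12/13: (18/5, 6, 29/5) → (18/5, -198/65, 101/13)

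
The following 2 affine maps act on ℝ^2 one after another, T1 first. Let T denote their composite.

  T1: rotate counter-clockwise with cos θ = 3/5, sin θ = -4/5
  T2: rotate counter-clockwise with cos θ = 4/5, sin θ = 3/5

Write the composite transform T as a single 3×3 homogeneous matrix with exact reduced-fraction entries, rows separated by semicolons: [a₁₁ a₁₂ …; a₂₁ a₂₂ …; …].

T = [24/25 7/25 0; -7/25 24/25 0; 0 0 1]

T1 = [3/5 4/5 0; -4/5 3/5 0; 0 0 1]
T2·T1 = [24/25 7/25 0; -7/25 24/25 0; 0 0 1]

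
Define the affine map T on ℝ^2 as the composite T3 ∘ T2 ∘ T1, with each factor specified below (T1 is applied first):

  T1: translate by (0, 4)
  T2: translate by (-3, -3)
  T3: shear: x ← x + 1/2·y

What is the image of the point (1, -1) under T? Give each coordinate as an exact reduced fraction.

T(p) = (-2, 0)

T1 translate by (0, 4): (1, -1) → (1, 3)
T2 translate by (-3, -3): (1, 3) → (-2, 0)
T3 shear: x ← x + 1/2·y: (-2, 0) → (-2, 0)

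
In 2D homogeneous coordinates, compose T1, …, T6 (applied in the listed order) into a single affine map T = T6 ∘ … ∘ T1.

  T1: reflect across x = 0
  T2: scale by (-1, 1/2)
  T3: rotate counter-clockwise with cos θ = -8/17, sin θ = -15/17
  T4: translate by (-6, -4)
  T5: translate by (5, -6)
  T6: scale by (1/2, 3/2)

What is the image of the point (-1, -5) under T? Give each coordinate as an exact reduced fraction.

T(p) = (-93/68, -405/34)

T1 reflect across x = 0: (-1, -5) → (1, -5)
T2 scale by (-1, 1/2): (1, -5) → (-1, -5/2)
T3 rotate counter-clockwise with cos θ = -8/17, sin θ = -15/17: (-1, -5/2) → (-59/34, 35/17)
T4 translate by (-6, -4): (-59/34, 35/17) → (-263/34, -33/17)
T5 translate by (5, -6): (-263/34, -33/17) → (-93/34, -135/17)
T6 scale by (1/2, 3/2): (-93/34, -135/17) → (-93/68, -405/34)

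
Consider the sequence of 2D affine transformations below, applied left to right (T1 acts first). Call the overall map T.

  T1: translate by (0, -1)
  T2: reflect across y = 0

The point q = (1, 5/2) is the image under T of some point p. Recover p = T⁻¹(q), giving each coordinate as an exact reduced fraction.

p = (1, -3/2)

T1 = [1 0 0; 0 1 -1; 0 0 1]
T2·T1 = [1 0 0; 0 -1 1; 0 0 1]
det M = -1; M⁻¹ = [1 0 0; 0 -1 1; 0 0 1]
M⁻¹ · (1, 5/2)ᵀ = (1, -3/2)ᵀ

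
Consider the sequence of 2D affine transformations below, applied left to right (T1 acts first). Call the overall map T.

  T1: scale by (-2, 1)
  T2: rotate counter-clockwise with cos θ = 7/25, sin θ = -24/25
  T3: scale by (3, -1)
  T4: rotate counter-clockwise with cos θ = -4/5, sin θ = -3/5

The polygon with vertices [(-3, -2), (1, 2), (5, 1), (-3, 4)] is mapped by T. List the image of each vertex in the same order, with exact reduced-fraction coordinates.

T1 scale by (-2, 1): (-3, -2) → (6, -2); (1, 2) → (-2, 2); (5, 1) → (-10, 1); (-3, 4) → (6, 4)
T2 rotate counter-clockwise with cos θ = 7/25, sin θ = -24/25: (6, -2) → (-6/25, -158/25); (-2, 2) → (34/25, 62/25); (-10, 1) → (-46/25, 247/25); (6, 4) → (138/25, -116/25)
T3 scale by (3, -1): (-6/25, -158/25) → (-18/25, 158/25); (34/25, 62/25) → (102/25, -62/25); (-46/25, 247/25) → (-138/25, -247/25); (138/25, -116/25) → (414/25, 116/25)
T4 rotate counter-clockwise with cos θ = -4/5, sin θ = -3/5: (-18/25, 158/25) → (546/125, -578/125); (102/25, -62/25) → (-594/125, -58/125); (-138/25, -247/25) → (-189/125, 1402/125); (414/25, 116/25) → (-1308/125, -1706/125)

image vertices: (546/125, -578/125), (-594/125, -58/125), (-189/125, 1402/125), (-1308/125, -1706/125)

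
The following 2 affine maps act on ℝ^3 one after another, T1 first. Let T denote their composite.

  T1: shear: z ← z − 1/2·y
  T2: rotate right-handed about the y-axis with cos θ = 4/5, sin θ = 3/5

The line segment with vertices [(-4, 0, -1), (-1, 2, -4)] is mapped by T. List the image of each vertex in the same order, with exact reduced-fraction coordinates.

image vertices: (-19/5, 0, 8/5), (-19/5, 2, -17/5)

T1 shear: z ← z − 1/2·y: (-4, 0, -1) → (-4, 0, -1); (-1, 2, -4) → (-1, 2, -5)
T2 rotate right-handed about the y-axis with cos θ = 4/5, sin θ = 3/5: (-4, 0, -1) → (-19/5, 0, 8/5); (-1, 2, -5) → (-19/5, 2, -17/5)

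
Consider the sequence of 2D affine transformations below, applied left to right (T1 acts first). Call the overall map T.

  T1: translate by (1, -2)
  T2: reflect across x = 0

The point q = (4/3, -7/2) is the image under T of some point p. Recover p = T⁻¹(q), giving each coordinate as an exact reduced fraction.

T1 = [1 0 1; 0 1 -2; 0 0 1]
T2·T1 = [-1 0 -1; 0 1 -2; 0 0 1]
det M = -1; M⁻¹ = [-1 0 -1; 0 1 2; 0 0 1]
M⁻¹ · (4/3, -7/2)ᵀ = (-7/3, -3/2)ᵀ

p = (-7/3, -3/2)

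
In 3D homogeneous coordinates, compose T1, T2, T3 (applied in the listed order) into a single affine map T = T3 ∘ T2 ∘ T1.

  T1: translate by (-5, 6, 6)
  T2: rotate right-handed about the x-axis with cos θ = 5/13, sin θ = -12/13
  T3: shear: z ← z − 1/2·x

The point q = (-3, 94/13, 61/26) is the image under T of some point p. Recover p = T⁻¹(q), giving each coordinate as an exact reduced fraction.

p = (2, -4, 1)

T1 = [1 0 0 -5; 0 1 0 6; 0 0 1 6; 0 0 0 1]
T2·T1 = [1 0 0 -5; 0 5/13 12/13 102/13; 0 -12/13 5/13 -42/13; 0 0 0 1]
T3·…·T1 = [1 0 0 -5; 0 5/13 12/13 102/13; -1/2 -12/13 5/13 -19/26; 0 0 0 1]
det M = 1; M⁻¹ = [1 0 0 5; -6/13 5/13 -12/13 -6; 5/26 12/13 5/13 -6; 0 0 0 1]
M⁻¹ · (-3, 94/13, 61/26)ᵀ = (2, -4, 1)ᵀ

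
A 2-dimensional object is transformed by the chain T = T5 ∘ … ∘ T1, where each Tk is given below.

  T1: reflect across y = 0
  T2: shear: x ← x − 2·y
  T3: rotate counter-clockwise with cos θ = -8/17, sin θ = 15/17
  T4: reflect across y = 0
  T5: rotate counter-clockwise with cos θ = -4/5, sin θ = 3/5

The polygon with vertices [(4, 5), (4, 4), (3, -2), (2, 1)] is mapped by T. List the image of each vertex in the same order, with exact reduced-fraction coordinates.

image vertices: (898/85, 889/85), (156/17, 148/17), (-1/17, -38/17), (16/5, 13/5)

T1 reflect across y = 0: (4, 5) → (4, -5); (4, 4) → (4, -4); (3, -2) → (3, 2); (2, 1) → (2, -1)
T2 shear: x ← x − 2·y: (4, -5) → (14, -5); (4, -4) → (12, -4); (3, 2) → (-1, 2); (2, -1) → (4, -1)
T3 rotate counter-clockwise with cos θ = -8/17, sin θ = 15/17: (14, -5) → (-37/17, 250/17); (12, -4) → (-36/17, 212/17); (-1, 2) → (-22/17, -31/17); (4, -1) → (-1, 4)
T4 reflect across y = 0: (-37/17, 250/17) → (-37/17, -250/17); (-36/17, 212/17) → (-36/17, -212/17); (-22/17, -31/17) → (-22/17, 31/17); (-1, 4) → (-1, -4)
T5 rotate counter-clockwise with cos θ = -4/5, sin θ = 3/5: (-37/17, -250/17) → (898/85, 889/85); (-36/17, -212/17) → (156/17, 148/17); (-22/17, 31/17) → (-1/17, -38/17); (-1, -4) → (16/5, 13/5)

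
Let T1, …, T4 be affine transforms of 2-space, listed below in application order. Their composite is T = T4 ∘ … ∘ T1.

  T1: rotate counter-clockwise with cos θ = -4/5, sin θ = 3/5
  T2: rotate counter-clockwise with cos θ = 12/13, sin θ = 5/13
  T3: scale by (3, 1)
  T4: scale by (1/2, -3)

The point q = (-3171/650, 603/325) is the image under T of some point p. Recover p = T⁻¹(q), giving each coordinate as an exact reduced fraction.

p = (3, 7/5)

T1 = [-4/5 -3/5 0; 3/5 -4/5 0; 0 0 1]
T2·T1 = [-63/65 -16/65 0; 16/65 -63/65 0; 0 0 1]
T3·…·T1 = [-189/65 -48/65 0; 16/65 -63/65 0; 0 0 1]
T4·…·T1 = [-189/130 -24/65 0; -48/65 189/65 0; 0 0 1]
det M = -9/2; M⁻¹ = [-42/65 -16/195 0; -32/195 21/65 0; 0 0 1]
M⁻¹ · (-3171/650, 603/325)ᵀ = (3, 7/5)ᵀ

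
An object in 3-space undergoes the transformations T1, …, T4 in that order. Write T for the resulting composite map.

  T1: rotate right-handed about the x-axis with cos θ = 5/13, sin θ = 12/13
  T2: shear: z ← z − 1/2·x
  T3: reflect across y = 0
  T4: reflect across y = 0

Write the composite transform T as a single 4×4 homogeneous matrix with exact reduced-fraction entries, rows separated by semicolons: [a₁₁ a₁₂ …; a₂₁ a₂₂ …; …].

T1 = [1 0 0 0; 0 5/13 -12/13 0; 0 12/13 5/13 0; 0 0 0 1]
T2·T1 = [1 0 0 0; 0 5/13 -12/13 0; -1/2 12/13 5/13 0; 0 0 0 1]
T3·…·T1 = [1 0 0 0; 0 -5/13 12/13 0; -1/2 12/13 5/13 0; 0 0 0 1]
T4·…·T1 = [1 0 0 0; 0 5/13 -12/13 0; -1/2 12/13 5/13 0; 0 0 0 1]

T = [1 0 0 0; 0 5/13 -12/13 0; -1/2 12/13 5/13 0; 0 0 0 1]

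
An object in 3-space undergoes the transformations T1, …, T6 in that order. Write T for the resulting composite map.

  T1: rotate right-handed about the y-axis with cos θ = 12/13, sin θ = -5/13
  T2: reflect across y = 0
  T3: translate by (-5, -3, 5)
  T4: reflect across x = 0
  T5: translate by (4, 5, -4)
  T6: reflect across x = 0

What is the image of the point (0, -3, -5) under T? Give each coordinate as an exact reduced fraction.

T1 rotate right-handed about the y-axis with cos θ = 12/13, sin θ = -5/13: (0, -3, -5) → (25/13, -3, -60/13)
T2 reflect across y = 0: (25/13, -3, -60/13) → (25/13, 3, -60/13)
T3 translate by (-5, -3, 5): (25/13, 3, -60/13) → (-40/13, 0, 5/13)
T4 reflect across x = 0: (-40/13, 0, 5/13) → (40/13, 0, 5/13)
T5 translate by (4, 5, -4): (40/13, 0, 5/13) → (92/13, 5, -47/13)
T6 reflect across x = 0: (92/13, 5, -47/13) → (-92/13, 5, -47/13)

T(p) = (-92/13, 5, -47/13)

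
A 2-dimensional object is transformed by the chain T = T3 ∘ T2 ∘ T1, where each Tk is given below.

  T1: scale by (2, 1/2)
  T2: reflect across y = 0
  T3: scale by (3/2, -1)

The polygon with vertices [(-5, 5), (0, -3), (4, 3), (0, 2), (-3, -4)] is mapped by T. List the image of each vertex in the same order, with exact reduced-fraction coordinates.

image vertices: (-15, 5/2), (0, -3/2), (12, 3/2), (0, 1), (-9, -2)

T1 scale by (2, 1/2): (-5, 5) → (-10, 5/2); (0, -3) → (0, -3/2); (4, 3) → (8, 3/2); (0, 2) → (0, 1); (-3, -4) → (-6, -2)
T2 reflect across y = 0: (-10, 5/2) → (-10, -5/2); (0, -3/2) → (0, 3/2); (8, 3/2) → (8, -3/2); (0, 1) → (0, -1); (-6, -2) → (-6, 2)
T3 scale by (3/2, -1): (-10, -5/2) → (-15, 5/2); (0, 3/2) → (0, -3/2); (8, -3/2) → (12, 3/2); (0, -1) → (0, 1); (-6, 2) → (-9, -2)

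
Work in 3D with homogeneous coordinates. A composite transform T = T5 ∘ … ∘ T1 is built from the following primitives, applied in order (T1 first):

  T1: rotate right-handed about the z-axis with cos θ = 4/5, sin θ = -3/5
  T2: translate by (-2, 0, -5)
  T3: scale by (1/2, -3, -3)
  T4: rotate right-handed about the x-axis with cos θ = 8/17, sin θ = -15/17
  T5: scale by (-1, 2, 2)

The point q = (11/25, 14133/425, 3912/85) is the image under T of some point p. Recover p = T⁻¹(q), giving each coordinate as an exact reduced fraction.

p = (-8/5, 4, -7/2)

T1 = [4/5 3/5 0 0; -3/5 4/5 0 0; 0 0 1 0; 0 0 0 1]
T2·T1 = [4/5 3/5 0 -2; -3/5 4/5 0 0; 0 0 1 -5; 0 0 0 1]
T3·…·T1 = [2/5 3/10 0 -1; 9/5 -12/5 0 0; 0 0 -3 15; 0 0 0 1]
T4·…·T1 = [2/5 3/10 0 -1; 72/85 -96/85 -45/17 225/17; -27/17 36/17 -24/17 120/17; 0 0 0 1]
T5·…·T1 = [-2/5 -3/10 0 1; 144/85 -192/85 -90/17 450/17; -54/17 72/17 -48/17 240/17; 0 0 0 1]
det M = -18; M⁻¹ = [-8/5 4/85 -3/34 8/5; -6/5 -16/255 2/17 6/5; 0 -5/34 -4/51 5; 0 0 0 1]
M⁻¹ · (11/25, 14133/425, 3912/85)ᵀ = (-8/5, 4, -7/2)ᵀ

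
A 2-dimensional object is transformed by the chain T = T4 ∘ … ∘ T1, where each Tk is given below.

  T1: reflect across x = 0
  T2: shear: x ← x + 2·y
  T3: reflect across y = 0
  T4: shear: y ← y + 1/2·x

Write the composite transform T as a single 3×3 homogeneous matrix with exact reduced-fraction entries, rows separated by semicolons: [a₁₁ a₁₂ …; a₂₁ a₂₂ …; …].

T = [-1 2 0; -1/2 0 0; 0 0 1]

T1 = [-1 0 0; 0 1 0; 0 0 1]
T2·T1 = [-1 2 0; 0 1 0; 0 0 1]
T3·…·T1 = [-1 2 0; 0 -1 0; 0 0 1]
T4·…·T1 = [-1 2 0; -1/2 0 0; 0 0 1]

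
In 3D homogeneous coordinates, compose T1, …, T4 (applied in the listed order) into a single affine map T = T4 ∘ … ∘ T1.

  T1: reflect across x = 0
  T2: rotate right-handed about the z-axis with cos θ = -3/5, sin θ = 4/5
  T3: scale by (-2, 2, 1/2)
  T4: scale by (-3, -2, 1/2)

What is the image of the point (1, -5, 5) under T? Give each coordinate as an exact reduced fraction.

T(p) = (138/5, -44/5, 5/4)

T1 reflect across x = 0: (1, -5, 5) → (-1, -5, 5)
T2 rotate right-handed about the z-axis with cos θ = -3/5, sin θ = 4/5: (-1, -5, 5) → (23/5, 11/5, 5)
T3 scale by (-2, 2, 1/2): (23/5, 11/5, 5) → (-46/5, 22/5, 5/2)
T4 scale by (-3, -2, 1/2): (-46/5, 22/5, 5/2) → (138/5, -44/5, 5/4)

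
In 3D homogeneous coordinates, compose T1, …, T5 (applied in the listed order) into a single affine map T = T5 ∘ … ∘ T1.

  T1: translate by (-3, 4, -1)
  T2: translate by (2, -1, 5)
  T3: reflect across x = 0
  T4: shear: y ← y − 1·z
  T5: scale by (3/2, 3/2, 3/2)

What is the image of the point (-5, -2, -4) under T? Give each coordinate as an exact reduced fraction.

T(p) = (9, 3/2, 0)

T1 translate by (-3, 4, -1): (-5, -2, -4) → (-8, 2, -5)
T2 translate by (2, -1, 5): (-8, 2, -5) → (-6, 1, 0)
T3 reflect across x = 0: (-6, 1, 0) → (6, 1, 0)
T4 shear: y ← y − 1·z: (6, 1, 0) → (6, 1, 0)
T5 scale by (3/2, 3/2, 3/2): (6, 1, 0) → (9, 3/2, 0)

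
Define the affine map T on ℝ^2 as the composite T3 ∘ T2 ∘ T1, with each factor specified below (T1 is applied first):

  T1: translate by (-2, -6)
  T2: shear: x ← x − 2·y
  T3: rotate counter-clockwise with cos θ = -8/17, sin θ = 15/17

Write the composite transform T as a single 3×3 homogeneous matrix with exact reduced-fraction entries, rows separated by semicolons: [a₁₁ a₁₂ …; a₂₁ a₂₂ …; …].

T = [-8/17 1/17 10/17; 15/17 -38/17 198/17; 0 0 1]

T1 = [1 0 -2; 0 1 -6; 0 0 1]
T2·T1 = [1 -2 10; 0 1 -6; 0 0 1]
T3·…·T1 = [-8/17 1/17 10/17; 15/17 -38/17 198/17; 0 0 1]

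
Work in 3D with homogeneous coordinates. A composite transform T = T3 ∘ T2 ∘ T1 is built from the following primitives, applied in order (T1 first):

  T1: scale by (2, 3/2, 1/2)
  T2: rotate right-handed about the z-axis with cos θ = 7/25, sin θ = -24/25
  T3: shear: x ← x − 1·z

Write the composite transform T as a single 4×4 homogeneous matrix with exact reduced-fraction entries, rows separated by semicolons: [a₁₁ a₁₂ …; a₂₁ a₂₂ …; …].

T = [14/25 36/25 -1/2 0; -48/25 21/50 0 0; 0 0 1/2 0; 0 0 0 1]

T1 = [2 0 0 0; 0 3/2 0 0; 0 0 1/2 0; 0 0 0 1]
T2·T1 = [14/25 36/25 0 0; -48/25 21/50 0 0; 0 0 1/2 0; 0 0 0 1]
T3·…·T1 = [14/25 36/25 -1/2 0; -48/25 21/50 0 0; 0 0 1/2 0; 0 0 0 1]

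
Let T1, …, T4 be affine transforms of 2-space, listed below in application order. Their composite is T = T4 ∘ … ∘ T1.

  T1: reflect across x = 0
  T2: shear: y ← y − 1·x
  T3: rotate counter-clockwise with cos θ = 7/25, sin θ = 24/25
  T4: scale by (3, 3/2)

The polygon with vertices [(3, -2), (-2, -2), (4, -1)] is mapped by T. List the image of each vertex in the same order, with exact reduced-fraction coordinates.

image vertices: (-27/5, -39/10), (66/5, 6/5), (-12, -9/2)

T1 reflect across x = 0: (3, -2) → (-3, -2); (-2, -2) → (2, -2); (4, -1) → (-4, -1)
T2 shear: y ← y − 1·x: (-3, -2) → (-3, 1); (2, -2) → (2, -4); (-4, -1) → (-4, 3)
T3 rotate counter-clockwise with cos θ = 7/25, sin θ = 24/25: (-3, 1) → (-9/5, -13/5); (2, -4) → (22/5, 4/5); (-4, 3) → (-4, -3)
T4 scale by (3, 3/2): (-9/5, -13/5) → (-27/5, -39/10); (22/5, 4/5) → (66/5, 6/5); (-4, -3) → (-12, -9/2)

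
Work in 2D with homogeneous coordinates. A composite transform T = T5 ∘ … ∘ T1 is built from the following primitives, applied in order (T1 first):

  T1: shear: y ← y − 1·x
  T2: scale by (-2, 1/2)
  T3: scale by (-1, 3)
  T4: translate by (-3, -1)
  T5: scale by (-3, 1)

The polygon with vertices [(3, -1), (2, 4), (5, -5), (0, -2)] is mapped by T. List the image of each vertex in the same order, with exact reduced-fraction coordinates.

image vertices: (-9, -7), (-3, 2), (-21, -16), (9, -4)

T1 shear: y ← y − 1·x: (3, -1) → (3, -4); (2, 4) → (2, 2); (5, -5) → (5, -10); (0, -2) → (0, -2)
T2 scale by (-2, 1/2): (3, -4) → (-6, -2); (2, 2) → (-4, 1); (5, -10) → (-10, -5); (0, -2) → (0, -1)
T3 scale by (-1, 3): (-6, -2) → (6, -6); (-4, 1) → (4, 3); (-10, -5) → (10, -15); (0, -1) → (0, -3)
T4 translate by (-3, -1): (6, -6) → (3, -7); (4, 3) → (1, 2); (10, -15) → (7, -16); (0, -3) → (-3, -4)
T5 scale by (-3, 1): (3, -7) → (-9, -7); (1, 2) → (-3, 2); (7, -16) → (-21, -16); (-3, -4) → (9, -4)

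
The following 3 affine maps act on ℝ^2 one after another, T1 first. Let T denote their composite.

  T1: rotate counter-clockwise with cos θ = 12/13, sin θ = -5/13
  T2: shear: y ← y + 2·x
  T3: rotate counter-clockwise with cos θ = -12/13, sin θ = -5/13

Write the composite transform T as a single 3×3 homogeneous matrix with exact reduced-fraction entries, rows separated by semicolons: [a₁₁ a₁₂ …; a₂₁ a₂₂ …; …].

T1 = [12/13 5/13 0; -5/13 12/13 0; 0 0 1]
T2·T1 = [12/13 5/13 0; 19/13 22/13 0; 0 0 1]
T3·…·T1 = [-49/169 50/169 0; -288/169 -289/169 0; 0 0 1]

T = [-49/169 50/169 0; -288/169 -289/169 0; 0 0 1]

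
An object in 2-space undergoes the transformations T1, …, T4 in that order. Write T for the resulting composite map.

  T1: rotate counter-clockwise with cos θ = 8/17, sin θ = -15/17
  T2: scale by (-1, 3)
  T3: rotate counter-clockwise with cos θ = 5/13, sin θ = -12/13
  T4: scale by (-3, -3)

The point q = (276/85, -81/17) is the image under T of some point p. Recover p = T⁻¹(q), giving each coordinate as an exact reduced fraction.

p = (1, 8/5)

T1 = [8/17 15/17 0; -15/17 8/17 0; 0 0 1]
T2·T1 = [-8/17 -15/17 0; -45/17 24/17 0; 0 0 1]
T3·…·T1 = [-580/221 213/221 0; -129/221 300/221 0; 0 0 1]
T4·…·T1 = [1740/221 -639/221 0; 387/221 -900/221 0; 0 0 1]
det M = -27; M⁻¹ = [100/663 -71/663 0; 43/663 -580/1989 0; 0 0 1]
M⁻¹ · (276/85, -81/17)ᵀ = (1, 8/5)ᵀ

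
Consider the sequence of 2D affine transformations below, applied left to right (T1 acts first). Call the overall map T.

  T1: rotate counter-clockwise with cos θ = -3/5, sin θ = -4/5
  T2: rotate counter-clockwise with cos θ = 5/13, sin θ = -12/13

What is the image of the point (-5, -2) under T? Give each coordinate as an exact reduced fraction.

T1 rotate counter-clockwise with cos θ = -3/5, sin θ = -4/5: (-5, -2) → (7/5, 26/5)
T2 rotate counter-clockwise with cos θ = 5/13, sin θ = -12/13: (7/5, 26/5) → (347/65, 46/65)

T(p) = (347/65, 46/65)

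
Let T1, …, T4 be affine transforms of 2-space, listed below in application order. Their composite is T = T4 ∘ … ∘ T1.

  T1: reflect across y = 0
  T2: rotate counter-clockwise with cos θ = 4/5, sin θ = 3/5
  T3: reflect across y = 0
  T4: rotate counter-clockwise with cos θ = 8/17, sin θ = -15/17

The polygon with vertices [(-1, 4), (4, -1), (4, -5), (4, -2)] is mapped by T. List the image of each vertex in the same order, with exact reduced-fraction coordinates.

T1 reflect across y = 0: (-1, 4) → (-1, -4); (4, -1) → (4, 1); (4, -5) → (4, 5); (4, -2) → (4, 2)
T2 rotate counter-clockwise with cos θ = 4/5, sin θ = 3/5: (-1, -4) → (8/5, -19/5); (4, 1) → (13/5, 16/5); (4, 5) → (1/5, 32/5); (4, 2) → (2, 4)
T3 reflect across y = 0: (8/5, -19/5) → (8/5, 19/5); (13/5, 16/5) → (13/5, -16/5); (1/5, 32/5) → (1/5, -32/5); (2, 4) → (2, -4)
T4 rotate counter-clockwise with cos θ = 8/17, sin θ = -15/17: (8/5, 19/5) → (349/85, 32/85); (13/5, -16/5) → (-8/5, -19/5); (1/5, -32/5) → (-472/85, -271/85); (2, -4) → (-44/17, -62/17)

image vertices: (349/85, 32/85), (-8/5, -19/5), (-472/85, -271/85), (-44/17, -62/17)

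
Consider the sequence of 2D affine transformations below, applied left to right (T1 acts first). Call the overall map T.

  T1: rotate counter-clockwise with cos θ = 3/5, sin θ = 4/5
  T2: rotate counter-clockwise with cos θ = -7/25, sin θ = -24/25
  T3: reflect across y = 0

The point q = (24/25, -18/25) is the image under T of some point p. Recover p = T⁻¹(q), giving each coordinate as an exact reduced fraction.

p = (0, 6/5)

T1 = [3/5 -4/5 0; 4/5 3/5 0; 0 0 1]
T2·T1 = [3/5 4/5 0; -4/5 3/5 0; 0 0 1]
T3·…·T1 = [3/5 4/5 0; 4/5 -3/5 0; 0 0 1]
det M = -1; M⁻¹ = [3/5 4/5 0; 4/5 -3/5 0; 0 0 1]
M⁻¹ · (24/25, -18/25)ᵀ = (0, 6/5)ᵀ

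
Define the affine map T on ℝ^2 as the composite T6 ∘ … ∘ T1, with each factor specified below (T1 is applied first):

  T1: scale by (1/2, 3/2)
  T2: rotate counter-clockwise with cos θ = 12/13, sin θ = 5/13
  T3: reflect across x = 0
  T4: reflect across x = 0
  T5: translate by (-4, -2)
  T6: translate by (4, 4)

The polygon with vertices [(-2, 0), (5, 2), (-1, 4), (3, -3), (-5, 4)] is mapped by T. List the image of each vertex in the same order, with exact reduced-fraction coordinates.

T1 scale by (1/2, 3/2): (-2, 0) → (-1, 0); (5, 2) → (5/2, 3); (-1, 4) → (-1/2, 6); (3, -3) → (3/2, -9/2); (-5, 4) → (-5/2, 6)
T2 rotate counter-clockwise with cos θ = 12/13, sin θ = 5/13: (-1, 0) → (-12/13, -5/13); (5/2, 3) → (15/13, 97/26); (-1/2, 6) → (-36/13, 139/26); (3/2, -9/2) → (81/26, -93/26); (-5/2, 6) → (-60/13, 119/26)
T3 reflect across x = 0: (-12/13, -5/13) → (12/13, -5/13); (15/13, 97/26) → (-15/13, 97/26); (-36/13, 139/26) → (36/13, 139/26); (81/26, -93/26) → (-81/26, -93/26); (-60/13, 119/26) → (60/13, 119/26)
T4 reflect across x = 0: (12/13, -5/13) → (-12/13, -5/13); (-15/13, 97/26) → (15/13, 97/26); (36/13, 139/26) → (-36/13, 139/26); (-81/26, -93/26) → (81/26, -93/26); (60/13, 119/26) → (-60/13, 119/26)
T5 translate by (-4, -2): (-12/13, -5/13) → (-64/13, -31/13); (15/13, 97/26) → (-37/13, 45/26); (-36/13, 139/26) → (-88/13, 87/26); (81/26, -93/26) → (-23/26, -145/26); (-60/13, 119/26) → (-112/13, 67/26)
T6 translate by (4, 4): (-64/13, -31/13) → (-12/13, 21/13); (-37/13, 45/26) → (15/13, 149/26); (-88/13, 87/26) → (-36/13, 191/26); (-23/26, -145/26) → (81/26, -41/26); (-112/13, 67/26) → (-60/13, 171/26)

image vertices: (-12/13, 21/13), (15/13, 149/26), (-36/13, 191/26), (81/26, -41/26), (-60/13, 171/26)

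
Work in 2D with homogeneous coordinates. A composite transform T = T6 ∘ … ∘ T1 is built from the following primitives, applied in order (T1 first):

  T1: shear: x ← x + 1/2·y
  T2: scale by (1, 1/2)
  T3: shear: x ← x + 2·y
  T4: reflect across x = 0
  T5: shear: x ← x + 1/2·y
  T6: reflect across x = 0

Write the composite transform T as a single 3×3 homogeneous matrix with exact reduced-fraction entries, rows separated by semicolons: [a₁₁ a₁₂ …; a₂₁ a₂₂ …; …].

T = [1 5/4 0; 0 1/2 0; 0 0 1]

T1 = [1 1/2 0; 0 1 0; 0 0 1]
T2·T1 = [1 1/2 0; 0 1/2 0; 0 0 1]
T3·…·T1 = [1 3/2 0; 0 1/2 0; 0 0 1]
T4·…·T1 = [-1 -3/2 0; 0 1/2 0; 0 0 1]
T5·…·T1 = [-1 -5/4 0; 0 1/2 0; 0 0 1]
T6·…·T1 = [1 5/4 0; 0 1/2 0; 0 0 1]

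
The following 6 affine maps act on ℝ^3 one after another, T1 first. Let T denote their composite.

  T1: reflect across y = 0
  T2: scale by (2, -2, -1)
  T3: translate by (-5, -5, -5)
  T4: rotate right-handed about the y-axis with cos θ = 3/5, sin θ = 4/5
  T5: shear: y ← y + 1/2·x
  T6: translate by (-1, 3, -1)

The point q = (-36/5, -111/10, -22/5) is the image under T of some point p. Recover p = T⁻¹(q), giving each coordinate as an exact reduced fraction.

p = (2, -3, 2)

T1 = [1 0 0 0; 0 -1 0 0; 0 0 1 0; 0 0 0 1]
T2·T1 = [2 0 0 0; 0 2 0 0; 0 0 -1 0; 0 0 0 1]
T3·…·T1 = [2 0 0 -5; 0 2 0 -5; 0 0 -1 -5; 0 0 0 1]
T4·…·T1 = [6/5 0 -4/5 -7; 0 2 0 -5; -8/5 0 -3/5 1; 0 0 0 1]
T5·…·T1 = [6/5 0 -4/5 -7; 3/5 2 -2/5 -17/2; -8/5 0 -3/5 1; 0 0 0 1]
T6·…·T1 = [6/5 0 -4/5 -8; 3/5 2 -2/5 -11/2; -8/5 0 -3/5 0; 0 0 0 1]
det M = -4; M⁻¹ = [3/10 0 -2/5 12/5; -1/4 1/2 0 3/4; -4/5 0 -3/5 -32/5; 0 0 0 1]
M⁻¹ · (-36/5, -111/10, -22/5)ᵀ = (2, -3, 2)ᵀ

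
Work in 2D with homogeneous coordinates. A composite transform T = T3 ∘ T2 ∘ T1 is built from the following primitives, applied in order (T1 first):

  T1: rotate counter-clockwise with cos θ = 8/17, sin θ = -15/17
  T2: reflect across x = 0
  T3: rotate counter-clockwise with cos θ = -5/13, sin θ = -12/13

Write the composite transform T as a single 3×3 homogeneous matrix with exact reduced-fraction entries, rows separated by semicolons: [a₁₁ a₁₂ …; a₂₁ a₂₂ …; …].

T = [-140/221 171/221 0; 171/221 140/221 0; 0 0 1]

T1 = [8/17 15/17 0; -15/17 8/17 0; 0 0 1]
T2·T1 = [-8/17 -15/17 0; -15/17 8/17 0; 0 0 1]
T3·…·T1 = [-140/221 171/221 0; 171/221 140/221 0; 0 0 1]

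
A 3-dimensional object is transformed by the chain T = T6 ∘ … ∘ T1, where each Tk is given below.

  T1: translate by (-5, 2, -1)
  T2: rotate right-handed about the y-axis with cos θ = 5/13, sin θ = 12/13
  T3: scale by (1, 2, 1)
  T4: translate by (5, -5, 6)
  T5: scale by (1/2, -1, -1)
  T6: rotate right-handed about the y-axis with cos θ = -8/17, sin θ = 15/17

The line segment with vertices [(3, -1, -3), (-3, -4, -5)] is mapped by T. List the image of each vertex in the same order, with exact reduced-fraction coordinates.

image vertices: (-74/13, 3, 71/26), (-116/13, 9, 177/26)

T1 translate by (-5, 2, -1): (3, -1, -3) → (-2, 1, -4); (-3, -4, -5) → (-8, -2, -6)
T2 rotate right-handed about the y-axis with cos θ = 5/13, sin θ = 12/13: (-2, 1, -4) → (-58/13, 1, 4/13); (-8, -2, -6) → (-112/13, -2, 66/13)
T3 scale by (1, 2, 1): (-58/13, 1, 4/13) → (-58/13, 2, 4/13); (-112/13, -2, 66/13) → (-112/13, -4, 66/13)
T4 translate by (5, -5, 6): (-58/13, 2, 4/13) → (7/13, -3, 82/13); (-112/13, -4, 66/13) → (-47/13, -9, 144/13)
T5 scale by (1/2, -1, -1): (7/13, -3, 82/13) → (7/26, 3, -82/13); (-47/13, -9, 144/13) → (-47/26, 9, -144/13)
T6 rotate right-handed about the y-axis with cos θ = -8/17, sin θ = 15/17: (7/26, 3, -82/13) → (-74/13, 3, 71/26); (-47/26, 9, -144/13) → (-116/13, 9, 177/26)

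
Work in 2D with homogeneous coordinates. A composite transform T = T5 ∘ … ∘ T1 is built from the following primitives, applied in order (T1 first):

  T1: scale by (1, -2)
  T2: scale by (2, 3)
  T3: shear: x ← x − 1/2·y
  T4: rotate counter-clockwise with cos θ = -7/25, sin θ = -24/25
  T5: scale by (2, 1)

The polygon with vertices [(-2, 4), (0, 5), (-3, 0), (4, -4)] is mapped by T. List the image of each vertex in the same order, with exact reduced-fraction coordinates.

T1 scale by (1, -2): (-2, 4) → (-2, -8); (0, 5) → (0, -10); (-3, 0) → (-3, 0); (4, -4) → (4, 8)
T2 scale by (2, 3): (-2, -8) → (-4, -24); (0, -10) → (0, -30); (-3, 0) → (-6, 0); (4, 8) → (8, 24)
T3 shear: x ← x − 1/2·y: (-4, -24) → (8, -24); (0, -30) → (15, -30); (-6, 0) → (-6, 0); (8, 24) → (-4, 24)
T4 rotate counter-clockwise with cos θ = -7/25, sin θ = -24/25: (8, -24) → (-632/25, -24/25); (15, -30) → (-33, -6); (-6, 0) → (42/25, 144/25); (-4, 24) → (604/25, -72/25)
T5 scale by (2, 1): (-632/25, -24/25) → (-1264/25, -24/25); (-33, -6) → (-66, -6); (42/25, 144/25) → (84/25, 144/25); (604/25, -72/25) → (1208/25, -72/25)

image vertices: (-1264/25, -24/25), (-66, -6), (84/25, 144/25), (1208/25, -72/25)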